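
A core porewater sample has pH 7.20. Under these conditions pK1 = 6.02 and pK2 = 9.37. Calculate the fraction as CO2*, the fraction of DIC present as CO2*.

α₀ = 1 / (1 + K1/[H⁺] + K1K2/[H⁺]²) = 1 / (1 + 10^+1.18 + 10^-0.99)
   = 1 / (1 + 15.136 + 0.10233) = 1/16.238 = 0.06158

α₀ = 0.0616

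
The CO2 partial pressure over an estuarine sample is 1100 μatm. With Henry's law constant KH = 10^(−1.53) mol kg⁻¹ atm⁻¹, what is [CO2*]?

[CO2*] = 32.5 μmol/kg

KH = 10^(−1.53) = 2.951×10^-2 mol kg⁻¹ atm⁻¹
[CO2*] = KH · pCO2 = 2.951×10^-2 × 1100×10^-6 atm = 3.25×10^-5 mol/kg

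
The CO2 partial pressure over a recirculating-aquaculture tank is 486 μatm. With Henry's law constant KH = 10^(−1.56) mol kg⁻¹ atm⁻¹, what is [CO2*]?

KH = 10^(−1.56) = 2.754×10^-2 mol kg⁻¹ atm⁻¹
[CO2*] = KH · pCO2 = 2.754×10^-2 × 486×10^-6 atm = 1.34×10^-5 mol/kg

[CO2*] = 13.4 μmol/kg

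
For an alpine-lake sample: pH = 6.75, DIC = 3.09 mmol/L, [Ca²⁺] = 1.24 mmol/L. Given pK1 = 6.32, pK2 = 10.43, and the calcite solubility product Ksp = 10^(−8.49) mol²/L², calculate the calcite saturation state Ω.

Ω = 0.180

α₂ = 1 / (1 + [H⁺]/K2 + [H⁺]²/(K1K2)) = 1 / (1 + 10^+3.68 + 10^+3.25)
   = 1 / (1 + 4786.3 + 1778.3) = 1/6565.6 = 0.0001523
[CO3²⁻] = α₂ × DIC = 0.0001523 × 3.09 = 0.0004706 mmol/L = 0.4706 μmol/L
Ksp = 10^(−8.49) = 3.236×10^-9
Ω = [Ca²⁺][CO3²⁻]/Ksp = (1.24×10^-3)(4.706×10^-7) / 3.236×10^-9 = 0.180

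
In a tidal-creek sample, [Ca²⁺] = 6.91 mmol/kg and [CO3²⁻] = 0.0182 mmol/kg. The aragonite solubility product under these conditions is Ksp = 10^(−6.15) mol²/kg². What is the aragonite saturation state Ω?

Ω = 0.178

Ksp = 10^(−6.15) = 7.079×10^-7
Ω = [Ca²⁺][CO3²⁻]/Ksp = (6.91×10^-3)(0.0182×10^-3) / 7.079×10^-7 = 0.178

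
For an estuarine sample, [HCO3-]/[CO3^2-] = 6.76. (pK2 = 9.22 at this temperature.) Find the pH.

pH = 8.39

From K2 = [H⁺][CO3^2-]/[HCO3-]:  pH = pK2 − log₁₀([HCO3-]/[CO3^2-])
log₁₀(6.76) = +0.830
pH = 9.22 − (+0.830) = 8.39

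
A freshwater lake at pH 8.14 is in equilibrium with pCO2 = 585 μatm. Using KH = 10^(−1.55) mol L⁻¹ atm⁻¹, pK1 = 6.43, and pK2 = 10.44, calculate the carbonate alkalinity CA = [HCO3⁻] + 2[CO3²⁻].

CA = 0.854 mmol/L

[CO2*] = KH · pCO2 = 10^(−1.55) × 585×10^-6 = 1.649×10^-5 mol/L
α₀ = 1/(1 + K1/[H⁺] + K1K2/[H⁺]²) = 1/(1 + 10^+1.71 + 10^-0.59) = 0.01903
DIC = [CO2*]/α₀ = 1.649×10^-5 / 0.01903 = 0.8663 mmol/L
CA = (α₁ + 2α₂)·DIC = (0.9761 + 2×0.004892) × 0.8663 = 0.854 mmol/L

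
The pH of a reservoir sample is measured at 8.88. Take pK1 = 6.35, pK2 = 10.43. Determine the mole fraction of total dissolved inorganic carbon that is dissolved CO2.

α₀ = 1 / (1 + K1/[H⁺] + K1K2/[H⁺]²) = 1 / (1 + 10^+2.53 + 10^+0.98)
   = 1 / (1 + 338.84 + 9.5499) = 1/349.39 = 0.002862

α₀ = 0.00286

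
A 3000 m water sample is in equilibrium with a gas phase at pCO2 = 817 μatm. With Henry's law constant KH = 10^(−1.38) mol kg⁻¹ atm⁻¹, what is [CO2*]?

KH = 10^(−1.38) = 4.169×10^-2 mol kg⁻¹ atm⁻¹
[CO2*] = KH · pCO2 = 4.169×10^-2 × 817×10^-6 atm = 3.41×10^-5 mol/kg

[CO2*] = 34.1 μmol/kg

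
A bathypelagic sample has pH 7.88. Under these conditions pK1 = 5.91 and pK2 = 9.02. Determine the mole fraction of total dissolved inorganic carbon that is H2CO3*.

α₀ = 0.00989

α₀ = 1 / (1 + K1/[H⁺] + K1K2/[H⁺]²) = 1 / (1 + 10^+1.97 + 10^+0.83)
   = 1 / (1 + 93.325 + 6.7608) = 1/101.09 = 0.009893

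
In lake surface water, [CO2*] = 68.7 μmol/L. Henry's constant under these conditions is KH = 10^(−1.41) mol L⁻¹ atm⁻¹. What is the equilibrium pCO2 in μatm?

KH = 10^(−1.41) = 3.890×10^-2 mol L⁻¹ atm⁻¹
pCO2 = [CO2*]/KH = 68.7×10^-6 / 3.890×10^-2 = 1.77×10^-3 atm = 1770 μatm

pCO2 = 1770 μatm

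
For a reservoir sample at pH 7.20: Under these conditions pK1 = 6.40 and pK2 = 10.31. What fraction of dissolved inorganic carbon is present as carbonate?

α₂ = 0.000670

α₂ = 1 / (1 + [H⁺]/K2 + [H⁺]²/(K1K2)) = 1 / (1 + 10^+3.11 + 10^+2.31)
   = 1 / (1 + 1288.2 + 204.17) = 1/1493.4 = 0.0006696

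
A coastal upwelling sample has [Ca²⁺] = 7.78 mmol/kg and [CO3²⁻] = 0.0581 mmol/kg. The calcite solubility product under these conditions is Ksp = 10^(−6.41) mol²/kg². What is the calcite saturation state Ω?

Ksp = 10^(−6.41) = 3.890×10^-7
Ω = [Ca²⁺][CO3²⁻]/Ksp = (7.78×10^-3)(0.0581×10^-3) / 3.890×10^-7 = 1.16

Ω = 1.16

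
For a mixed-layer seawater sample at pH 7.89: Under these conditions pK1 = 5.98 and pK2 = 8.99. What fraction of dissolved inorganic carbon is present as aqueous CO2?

α₀ = 1 / (1 + K1/[H⁺] + K1K2/[H⁺]²) = 1 / (1 + 10^+1.91 + 10^+0.81)
   = 1 / (1 + 81.283 + 6.4565) = 1/88.740 = 0.01127

α₀ = 0.0113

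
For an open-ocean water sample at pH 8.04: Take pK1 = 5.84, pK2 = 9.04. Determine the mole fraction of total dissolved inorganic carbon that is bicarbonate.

α₁ = 1 / (1 + [H⁺]/K1 + K2/[H⁺]) = 1 / (1 + 10^-2.20 + 10^-1.00)
   = 1 / (1 + 0.0063096 + 0.10000) = 1/1.1063 = 0.9039

α₁ = 0.904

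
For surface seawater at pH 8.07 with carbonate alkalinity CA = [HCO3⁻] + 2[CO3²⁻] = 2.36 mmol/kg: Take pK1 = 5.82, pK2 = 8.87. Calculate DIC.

DIC = 2.09 mmol/kg

CA = [HCO3⁻] + 2[CO3²⁻] = (α₁ + 2α₂)·DIC
At pH 8.07: [H⁺]/K1 = 10^-2.25 = 0.0056234, K2/[H⁺] = 10^-0.80 = 0.15849
α₁ = 1/(1 + 0.0056234 + 0.15849) = 1/1.1641 = 0.8590; α₂ = α₁·K2/[H⁺] = 0.1361
α₁ + 2α₂ = 1.1313
DIC = CA / (α₁ + 2α₂) = 2.36 / 1.1313 = 2.09 mmol/kg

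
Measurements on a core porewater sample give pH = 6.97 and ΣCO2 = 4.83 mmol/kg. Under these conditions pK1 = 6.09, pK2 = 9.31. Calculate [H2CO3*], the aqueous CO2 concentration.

[CO2*] = 0.560 mmol/kg

α₀ = 1 / (1 + K1/[H⁺] + K1K2/[H⁺]²) = 1 / (1 + 10^+0.88 + 10^-1.46)
   = 1 / (1 + 7.5858 + 0.034674) = 1/8.6204 = 0.1160
[CO2*] = α₀ × DIC = 0.1160 × 4.83 = 0.560 mmol/kg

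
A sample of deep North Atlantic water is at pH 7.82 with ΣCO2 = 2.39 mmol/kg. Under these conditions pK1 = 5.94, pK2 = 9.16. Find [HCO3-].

[HCO3⁻] = 2.26 mmol/kg

α₁ = 1 / (1 + [H⁺]/K1 + K2/[H⁺]) = 1 / (1 + 10^-1.88 + 10^-1.34)
   = 1 / (1 + 0.013183 + 0.045709) = 1/1.0589 = 0.9444
[HCO3⁻] = α₁ × DIC = 0.9444 × 2.39 = 2.26 mmol/kg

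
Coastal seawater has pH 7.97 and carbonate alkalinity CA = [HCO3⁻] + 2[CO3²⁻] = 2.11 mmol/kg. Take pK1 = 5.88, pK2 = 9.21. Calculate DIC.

DIC = 2.02 mmol/kg

CA = [HCO3⁻] + 2[CO3²⁻] = (α₁ + 2α₂)·DIC
At pH 7.97: [H⁺]/K1 = 10^-2.09 = 0.0081283, K2/[H⁺] = 10^-1.24 = 0.057544
α₁ = 1/(1 + 0.0081283 + 0.057544) = 1/1.0657 = 0.9384; α₂ = α₁·K2/[H⁺] = 0.05400
α₁ + 2α₂ = 1.0464
DIC = CA / (α₁ + 2α₂) = 2.11 / 1.0464 = 2.02 mmol/kg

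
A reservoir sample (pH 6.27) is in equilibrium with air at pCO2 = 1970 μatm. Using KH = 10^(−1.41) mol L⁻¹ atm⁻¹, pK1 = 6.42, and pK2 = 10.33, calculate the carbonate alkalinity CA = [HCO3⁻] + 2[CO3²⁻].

[CO2*] = KH · pCO2 = 10^(−1.41) × 1970×10^-6 = 7.664×10^-5 mol/L
α₀ = 1/(1 + K1/[H⁺] + K1K2/[H⁺]²) = 1/(1 + 10^-0.15 + 10^-4.21) = 0.5855
DIC = [CO2*]/α₀ = 7.664×10^-5 / 0.5855 = 0.1309 mmol/L
CA = (α₁ + 2α₂)·DIC = (0.4145 + 2×3.610×10^-5) × 0.1309 = 0.0543 mmol/L

CA = 0.0543 mmol/L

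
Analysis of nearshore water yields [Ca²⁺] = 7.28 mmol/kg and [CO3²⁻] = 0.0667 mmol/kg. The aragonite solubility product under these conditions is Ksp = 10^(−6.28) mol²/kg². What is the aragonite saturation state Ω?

Ω = 0.925

Ksp = 10^(−6.28) = 5.248×10^-7
Ω = [Ca²⁺][CO3²⁻]/Ksp = (7.28×10^-3)(0.0667×10^-3) / 5.248×10^-7 = 0.925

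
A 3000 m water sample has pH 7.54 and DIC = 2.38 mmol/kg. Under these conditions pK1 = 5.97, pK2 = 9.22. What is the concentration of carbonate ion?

α₂ = 1 / (1 + [H⁺]/K2 + [H⁺]²/(K1K2)) = 1 / (1 + 10^+1.68 + 10^+0.11)
   = 1 / (1 + 47.863 + 1.2882) = 1/50.151 = 0.01994
[CO3²⁻] = α₂ × DIC = 0.01994 × 2.38 = 0.0475 mmol/kg

[CO3²⁻] = 0.0475 mmol/kg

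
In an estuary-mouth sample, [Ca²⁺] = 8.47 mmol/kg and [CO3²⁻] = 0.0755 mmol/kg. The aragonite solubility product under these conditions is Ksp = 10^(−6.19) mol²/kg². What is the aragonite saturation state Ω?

Ksp = 10^(−6.19) = 6.457×10^-7
Ω = [Ca²⁺][CO3²⁻]/Ksp = (8.47×10^-3)(0.0755×10^-3) / 6.457×10^-7 = 0.990

Ω = 0.990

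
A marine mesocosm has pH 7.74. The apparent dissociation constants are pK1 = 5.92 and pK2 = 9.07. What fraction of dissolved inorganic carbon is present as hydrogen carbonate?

α₁ = 0.942

α₁ = 1 / (1 + [H⁺]/K1 + K2/[H⁺]) = 1 / (1 + 10^-1.82 + 10^-1.33)
   = 1 / (1 + 0.015136 + 0.046774) = 1/1.0619 = 0.9417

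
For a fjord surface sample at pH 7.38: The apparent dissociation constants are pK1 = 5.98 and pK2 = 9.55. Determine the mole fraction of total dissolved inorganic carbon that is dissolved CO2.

α₀ = 1 / (1 + K1/[H⁺] + K1K2/[H⁺]²) = 1 / (1 + 10^+1.40 + 10^-0.77)
   = 1 / (1 + 25.119 + 0.16982) = 1/26.289 = 0.03804

α₀ = 0.0380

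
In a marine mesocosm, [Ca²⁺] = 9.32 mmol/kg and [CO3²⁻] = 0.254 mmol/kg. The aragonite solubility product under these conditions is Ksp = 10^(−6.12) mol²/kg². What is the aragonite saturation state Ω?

Ω = 3.12

Ksp = 10^(−6.12) = 7.586×10^-7
Ω = [Ca²⁺][CO3²⁻]/Ksp = (9.32×10^-3)(0.254×10^-3) / 7.586×10^-7 = 3.12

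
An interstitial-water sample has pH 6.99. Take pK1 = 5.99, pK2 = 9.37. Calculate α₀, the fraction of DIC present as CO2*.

α₀ = 1 / (1 + K1/[H⁺] + K1K2/[H⁺]²) = 1 / (1 + 10^+1.00 + 10^-1.38)
   = 1 / (1 + 10.000 + 0.041687) = 1/11.042 = 0.09057

α₀ = 0.0906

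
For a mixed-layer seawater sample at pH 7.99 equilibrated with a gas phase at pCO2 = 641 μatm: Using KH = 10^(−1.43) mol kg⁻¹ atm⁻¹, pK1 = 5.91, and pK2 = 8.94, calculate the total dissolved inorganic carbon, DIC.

[CO2*] = KH · pCO2 = 10^(−1.43) × 641×10^-6 = 2.382×10^-5 mol/kg
α₀ = 1/(1 + K1/[H⁺] + K1K2/[H⁺]²) = 1/(1 + 10^+2.08 + 10^+1.13) = 0.007423
DIC = [CO2*]/α₀ = 2.382×10^-5 / 0.007423 = 3.21 mmol/kg

DIC = 3.21 mmol/kg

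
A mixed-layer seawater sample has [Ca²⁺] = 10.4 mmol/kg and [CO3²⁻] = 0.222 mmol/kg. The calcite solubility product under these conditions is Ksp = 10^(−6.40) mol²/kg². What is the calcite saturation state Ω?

Ω = 5.80

Ksp = 10^(−6.40) = 3.981×10^-7
Ω = [Ca²⁺][CO3²⁻]/Ksp = (10.4×10^-3)(0.222×10^-3) / 3.981×10^-7 = 5.80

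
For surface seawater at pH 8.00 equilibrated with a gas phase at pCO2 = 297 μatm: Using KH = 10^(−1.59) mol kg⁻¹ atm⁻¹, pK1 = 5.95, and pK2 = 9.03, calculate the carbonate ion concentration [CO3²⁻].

[CO2*] = KH · pCO2 = 10^(−1.59) × 297×10^-6 = 7.634×10^-6 mol/kg
α₀ = 1/(1 + K1/[H⁺] + K1K2/[H⁺]²) = 1/(1 + 10^+2.05 + 10^+1.02) = 0.008086
DIC = [CO2*]/α₀ = 7.634×10^-6 / 0.008086 = 0.9441 mmol/kg
[CO3²⁻] = α₂·DIC; α₂ = 0.08467, so [CO3²⁻] = 0.08467 × 0.9441 = 0.0799 mmol/kg

[CO3²⁻] = 0.0799 mmol/kg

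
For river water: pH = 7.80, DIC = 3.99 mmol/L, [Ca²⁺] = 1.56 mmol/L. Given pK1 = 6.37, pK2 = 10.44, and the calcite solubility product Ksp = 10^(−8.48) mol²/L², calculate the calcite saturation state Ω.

Ω = 4.14

α₂ = 1 / (1 + [H⁺]/K2 + [H⁺]²/(K1K2)) = 1 / (1 + 10^+2.64 + 10^+1.21)
   = 1 / (1 + 436.52 + 16.218) = 1/453.73 = 0.002204
[CO3²⁻] = α₂ × DIC = 0.002204 × 3.99 = 0.008794 mmol/L = 8.794 μmol/L
Ksp = 10^(−8.48) = 3.311×10^-9
Ω = [Ca²⁺][CO3²⁻]/Ksp = (1.56×10^-3)(8.794×10^-6) / 3.311×10^-9 = 4.14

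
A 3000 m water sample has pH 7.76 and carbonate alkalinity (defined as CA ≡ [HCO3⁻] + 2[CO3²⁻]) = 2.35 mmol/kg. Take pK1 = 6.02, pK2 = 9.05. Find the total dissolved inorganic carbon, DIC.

DIC = 2.28 mmol/kg

CA = [HCO3⁻] + 2[CO3²⁻] = (α₁ + 2α₂)·DIC
At pH 7.76: [H⁺]/K1 = 10^-1.74 = 0.018197, K2/[H⁺] = 10^-1.29 = 0.051286
α₁ = 1/(1 + 0.018197 + 0.051286) = 1/1.0695 = 0.9350; α₂ = α₁·K2/[H⁺] = 0.04795
α₁ + 2α₂ = 1.0309
DIC = CA / (α₁ + 2α₂) = 2.35 / 1.0309 = 2.28 mmol/kg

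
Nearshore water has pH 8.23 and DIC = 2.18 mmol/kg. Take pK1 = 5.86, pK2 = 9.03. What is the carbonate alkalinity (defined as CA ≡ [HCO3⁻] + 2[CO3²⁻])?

CA = 2.47 mmol/kg

CA = [HCO3⁻] + 2[CO3²⁻] = (α₁ + 2α₂)·DIC
At pH 8.23: [H⁺]/K1 = 10^-2.37 = 0.0042658, K2/[H⁺] = 10^-0.80 = 0.15849
α₁ = 1/(1 + 0.0042658 + 0.15849) = 1/1.1628 = 0.8600; α₂ = α₁·K2/[H⁺] = 0.1363
α₁ + 2α₂ = 1.1326
CA = 1.1326 × 2.18 = 2.47 mmol/kg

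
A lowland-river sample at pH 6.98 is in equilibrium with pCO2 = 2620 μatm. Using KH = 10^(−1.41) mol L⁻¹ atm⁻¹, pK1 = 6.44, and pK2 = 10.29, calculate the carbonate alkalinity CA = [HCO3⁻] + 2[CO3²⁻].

CA = 0.354 mmol/L

[CO2*] = KH · pCO2 = 10^(−1.41) × 2620×10^-6 = 1.019×10^-4 mol/L
α₀ = 1/(1 + K1/[H⁺] + K1K2/[H⁺]²) = 1/(1 + 10^+0.54 + 10^-2.77) = 0.2238
DIC = [CO2*]/α₀ = 1.019×10^-4 / 0.2238 = 0.4555 mmol/L
CA = (α₁ + 2α₂)·DIC = (0.7759 + 2×0.0003800) × 0.4555 = 0.354 mmol/L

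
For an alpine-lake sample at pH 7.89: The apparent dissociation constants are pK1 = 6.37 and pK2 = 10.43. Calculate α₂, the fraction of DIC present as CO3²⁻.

α₂ = 1 / (1 + [H⁺]/K2 + [H⁺]²/(K1K2)) = 1 / (1 + 10^+2.54 + 10^+1.02)
   = 1 / (1 + 346.74 + 10.471) = 1/358.21 = 0.002792

α₂ = 0.00279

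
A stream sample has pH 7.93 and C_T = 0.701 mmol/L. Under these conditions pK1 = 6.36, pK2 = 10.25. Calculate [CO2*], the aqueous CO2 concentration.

α₀ = 1 / (1 + K1/[H⁺] + K1K2/[H⁺]²) = 1 / (1 + 10^+1.57 + 10^-0.75)
   = 1 / (1 + 37.154 + 0.17783) = 1/38.331 = 0.02609
[CO2*] = α₀ × DIC = 0.02609 × 0.701 = 0.0183 mmol/L = 18.3 μmol/L

[CO2*] = 18.3 μmol/L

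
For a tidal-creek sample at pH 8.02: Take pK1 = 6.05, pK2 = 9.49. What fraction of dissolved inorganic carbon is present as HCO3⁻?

α₁ = 1 / (1 + [H⁺]/K1 + K2/[H⁺]) = 1 / (1 + 10^-1.97 + 10^-1.47)
   = 1 / (1 + 0.010715 + 0.033884) = 1/1.0446 = 0.9573

α₁ = 0.957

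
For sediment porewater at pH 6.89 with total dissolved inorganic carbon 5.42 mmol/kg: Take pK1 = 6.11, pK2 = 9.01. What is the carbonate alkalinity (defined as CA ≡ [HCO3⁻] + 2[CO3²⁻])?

CA = 4.69 mmol/kg

CA = [HCO3⁻] + 2[CO3²⁻] = (α₁ + 2α₂)·DIC
At pH 6.89: [H⁺]/K1 = 10^-0.78 = 0.16596, K2/[H⁺] = 10^-2.12 = 0.0075858
α₁ = 1/(1 + 0.16596 + 0.0075858) = 1/1.1735 = 0.8521; α₂ = α₁·K2/[H⁺] = 0.006464
α₁ + 2α₂ = 0.8650
CA = 0.8650 × 5.42 = 4.69 mmol/kg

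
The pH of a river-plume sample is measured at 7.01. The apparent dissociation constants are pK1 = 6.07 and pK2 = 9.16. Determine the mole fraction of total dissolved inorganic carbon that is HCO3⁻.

α₁ = 0.891

α₁ = 1 / (1 + [H⁺]/K1 + K2/[H⁺]) = 1 / (1 + 10^-0.94 + 10^-2.15)
   = 1 / (1 + 0.11482 + 0.0070795) = 1/1.1219 = 0.8913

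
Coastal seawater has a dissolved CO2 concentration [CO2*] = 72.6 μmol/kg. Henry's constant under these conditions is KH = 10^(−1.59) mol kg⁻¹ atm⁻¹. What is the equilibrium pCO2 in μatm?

KH = 10^(−1.59) = 2.570×10^-2 mol kg⁻¹ atm⁻¹
pCO2 = [CO2*]/KH = 72.6×10^-6 / 2.570×10^-2 = 2.82×10^-3 atm = 2820 μatm

pCO2 = 2820 μatm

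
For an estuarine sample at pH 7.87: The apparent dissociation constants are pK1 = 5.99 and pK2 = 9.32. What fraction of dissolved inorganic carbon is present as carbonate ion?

α₂ = 1 / (1 + [H⁺]/K2 + [H⁺]²/(K1K2)) = 1 / (1 + 10^+1.45 + 10^-0.43)
   = 1 / (1 + 28.184 + 0.37154) = 1/29.555 = 0.03383

α₂ = 0.0338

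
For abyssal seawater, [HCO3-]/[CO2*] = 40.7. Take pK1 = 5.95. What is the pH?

From K1 = [H⁺][HCO3-]/[CO2*]:  pH = pK1 + log₁₀([HCO3-]/[CO2*])
log₁₀(40.7) = +1.610
pH = 5.95 + (+1.610) = 7.56

pH = 7.56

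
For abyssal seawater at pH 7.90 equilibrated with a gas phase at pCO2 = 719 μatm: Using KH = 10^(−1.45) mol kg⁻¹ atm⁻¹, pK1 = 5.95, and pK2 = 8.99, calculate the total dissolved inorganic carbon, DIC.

[CO2*] = KH · pCO2 = 10^(−1.45) × 719×10^-6 = 2.551×10^-5 mol/kg
α₀ = 1/(1 + K1/[H⁺] + K1K2/[H⁺]²) = 1/(1 + 10^+1.95 + 10^+0.86) = 0.01027
DIC = [CO2*]/α₀ = 2.551×10^-5 / 0.01027 = 2.48 mmol/kg

DIC = 2.48 mmol/kg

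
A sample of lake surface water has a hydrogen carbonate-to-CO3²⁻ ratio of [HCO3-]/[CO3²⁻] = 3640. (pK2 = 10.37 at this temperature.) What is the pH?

From K2 = [H⁺][CO3²⁻]/[HCO3-]:  pH = pK2 − log₁₀([HCO3-]/[CO3²⁻])
log₁₀(3640) = +3.561
pH = 10.37 − (+3.561) = 6.81

pH = 6.81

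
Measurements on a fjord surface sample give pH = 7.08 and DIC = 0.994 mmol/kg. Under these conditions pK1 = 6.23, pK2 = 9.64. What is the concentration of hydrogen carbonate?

[HCO3⁻] = 0.869 mmol/kg

α₁ = 1 / (1 + [H⁺]/K1 + K2/[H⁺]) = 1 / (1 + 10^-0.85 + 10^-2.56)
   = 1 / (1 + 0.14125 + 0.0027542) = 1/1.1440 = 0.8741
[HCO3⁻] = α₁ × DIC = 0.8741 × 0.994 = 0.869 mmol/kg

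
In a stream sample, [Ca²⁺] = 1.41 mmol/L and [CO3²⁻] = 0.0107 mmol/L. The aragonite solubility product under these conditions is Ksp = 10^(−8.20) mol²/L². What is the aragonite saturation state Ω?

Ω = 2.39

Ksp = 10^(−8.20) = 6.310×10^-9
Ω = [Ca²⁺][CO3²⁻]/Ksp = (1.41×10^-3)(0.0107×10^-3) / 6.310×10^-9 = 2.39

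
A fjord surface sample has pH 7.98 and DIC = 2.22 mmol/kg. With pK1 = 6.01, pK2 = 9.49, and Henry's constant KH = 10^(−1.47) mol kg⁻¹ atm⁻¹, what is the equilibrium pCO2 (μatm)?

pCO2 = 674 μatm

α₀ = 1 / (1 + K1/[H⁺] + K1K2/[H⁺]²) = 1 / (1 + 10^+1.97 + 10^+0.46)
   = 1 / (1 + 93.325 + 2.8840) = 1/97.209 = 0.01029
[CO2*] = α₀ × DIC = 0.01029 × 2.22 = 0.02284 mmol/kg
pCO2 = [CO2*]/KH = 2.284×10^-5 / 3.388×10^-2 = 674 μatm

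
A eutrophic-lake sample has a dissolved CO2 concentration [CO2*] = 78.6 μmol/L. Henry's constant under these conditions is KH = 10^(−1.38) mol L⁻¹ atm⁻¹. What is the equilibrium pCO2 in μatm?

pCO2 = 1890 μatm

KH = 10^(−1.38) = 4.169×10^-2 mol L⁻¹ atm⁻¹
pCO2 = [CO2*]/KH = 78.6×10^-6 / 4.169×10^-2 = 1.89×10^-3 atm = 1890 μatm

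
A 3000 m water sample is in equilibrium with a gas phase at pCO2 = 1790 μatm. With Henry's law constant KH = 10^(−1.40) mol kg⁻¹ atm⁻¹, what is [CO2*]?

[CO2*] = 71.3 μmol/kg

KH = 10^(−1.40) = 3.981×10^-2 mol kg⁻¹ atm⁻¹
[CO2*] = KH · pCO2 = 3.981×10^-2 × 1790×10^-6 atm = 7.13×10^-5 mol/kg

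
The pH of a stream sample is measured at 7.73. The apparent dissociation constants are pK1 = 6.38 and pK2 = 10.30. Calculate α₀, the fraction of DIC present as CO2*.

α₀ = 1 / (1 + K1/[H⁺] + K1K2/[H⁺]²) = 1 / (1 + 10^+1.35 + 10^-1.22)
   = 1 / (1 + 22.387 + 0.060256) = 1/23.447 = 0.04265

α₀ = 0.0426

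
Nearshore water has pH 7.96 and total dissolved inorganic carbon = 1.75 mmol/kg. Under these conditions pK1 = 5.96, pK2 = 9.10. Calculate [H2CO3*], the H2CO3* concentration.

α₀ = 1 / (1 + K1/[H⁺] + K1K2/[H⁺]²) = 1 / (1 + 10^+2.00 + 10^+0.86)
   = 1 / (1 + 100.00 + 7.2444) = 1/108.24 = 0.009238
[CO2*] = α₀ × DIC = 0.009238 × 1.75 = 0.0162 mmol/kg = 16.2 μmol/kg

[CO2*] = 16.2 μmol/kg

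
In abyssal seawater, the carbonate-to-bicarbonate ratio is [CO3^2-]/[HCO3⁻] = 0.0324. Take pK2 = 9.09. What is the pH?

pH = 7.60

From K2 = [H⁺][CO3^2-]/[HCO3⁻]:  pH = pK2 + log₁₀([CO3^2-]/[HCO3⁻])
log₁₀(0.0324) = -1.489
pH = 9.09 + (-1.489) = 7.60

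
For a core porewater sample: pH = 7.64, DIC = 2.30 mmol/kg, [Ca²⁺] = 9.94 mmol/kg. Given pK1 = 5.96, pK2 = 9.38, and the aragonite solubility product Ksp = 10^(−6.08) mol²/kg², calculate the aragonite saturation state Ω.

α₂ = 1 / (1 + [H⁺]/K2 + [H⁺]²/(K1K2)) = 1 / (1 + 10^+1.74 + 10^+0.06)
   = 1 / (1 + 54.954 + 1.1482) = 1/57.102 = 0.01751
[CO3²⁻] = α₂ × DIC = 0.01751 × 2.30 = 0.04028 mmol/kg
Ksp = 10^(−6.08) = 8.318×10^-7
Ω = [Ca²⁺][CO3²⁻]/Ksp = (9.94×10^-3)(4.028×10^-5) / 8.318×10^-7 = 0.481

Ω = 0.481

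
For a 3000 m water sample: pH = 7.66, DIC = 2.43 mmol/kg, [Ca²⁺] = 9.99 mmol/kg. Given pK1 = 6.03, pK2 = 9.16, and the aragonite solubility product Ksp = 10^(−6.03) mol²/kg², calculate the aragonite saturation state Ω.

Ω = 0.780

α₂ = 1 / (1 + [H⁺]/K2 + [H⁺]²/(K1K2)) = 1 / (1 + 10^+1.50 + 10^-0.13)
   = 1 / (1 + 31.623 + 0.74131) = 1/33.364 = 0.02997
[CO3²⁻] = α₂ × DIC = 0.02997 × 2.43 = 0.07283 mmol/kg
Ksp = 10^(−6.03) = 9.333×10^-7
Ω = [Ca²⁺][CO3²⁻]/Ksp = (9.99×10^-3)(7.283×10^-5) / 9.333×10^-7 = 0.780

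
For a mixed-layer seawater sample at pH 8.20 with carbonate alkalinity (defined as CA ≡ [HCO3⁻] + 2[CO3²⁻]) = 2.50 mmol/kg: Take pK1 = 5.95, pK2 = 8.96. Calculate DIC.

DIC = 2.19 mmol/kg

CA = [HCO3⁻] + 2[CO3²⁻] = (α₁ + 2α₂)·DIC
At pH 8.20: [H⁺]/K1 = 10^-2.25 = 0.0056234, K2/[H⁺] = 10^-0.76 = 0.17378
α₁ = 1/(1 + 0.0056234 + 0.17378) = 1/1.1794 = 0.8479; α₂ = α₁·K2/[H⁺] = 0.1473
α₁ + 2α₂ = 1.1426
DIC = CA / (α₁ + 2α₂) = 2.50 / 1.1426 = 2.19 mmol/kg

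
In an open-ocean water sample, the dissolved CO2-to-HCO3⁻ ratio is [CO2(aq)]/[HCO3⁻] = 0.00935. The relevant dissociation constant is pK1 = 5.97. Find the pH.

pH = 8.00

From K1 = [H⁺][HCO3⁻]/[CO2(aq)]:  pH = pK1 − log₁₀([CO2(aq)]/[HCO3⁻])
log₁₀(0.00935) = -2.029
pH = 5.97 − (-2.029) = 8.00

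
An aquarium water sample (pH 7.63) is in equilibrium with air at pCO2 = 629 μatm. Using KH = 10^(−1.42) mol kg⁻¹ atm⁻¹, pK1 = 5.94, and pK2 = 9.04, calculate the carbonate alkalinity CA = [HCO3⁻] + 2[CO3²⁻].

[CO2*] = KH · pCO2 = 10^(−1.42) × 629×10^-6 = 2.391×10^-5 mol/kg
α₀ = 1/(1 + K1/[H⁺] + K1K2/[H⁺]²) = 1/(1 + 10^+1.69 + 10^+0.28) = 0.01927
DIC = [CO2*]/α₀ = 2.391×10^-5 / 0.01927 = 1.241 mmol/kg
CA = (α₁ + 2α₂)·DIC = (0.9440 + 2×0.03673) × 1.241 = 1.26 mmol/kg

CA = 1.26 mmol/kg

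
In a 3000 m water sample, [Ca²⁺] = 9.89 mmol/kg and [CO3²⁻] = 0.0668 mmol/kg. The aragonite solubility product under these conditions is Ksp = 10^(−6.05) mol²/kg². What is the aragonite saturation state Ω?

Ksp = 10^(−6.05) = 8.913×10^-7
Ω = [Ca²⁺][CO3²⁻]/Ksp = (9.89×10^-3)(0.0668×10^-3) / 8.913×10^-7 = 0.741

Ω = 0.741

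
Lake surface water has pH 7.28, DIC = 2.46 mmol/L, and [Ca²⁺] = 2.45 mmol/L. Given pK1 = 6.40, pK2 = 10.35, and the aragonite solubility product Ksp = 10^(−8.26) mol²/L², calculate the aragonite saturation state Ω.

Ω = 0.824

α₂ = 1 / (1 + [H⁺]/K2 + [H⁺]²/(K1K2)) = 1 / (1 + 10^+3.07 + 10^+2.19)
   = 1 / (1 + 1174.9 + 154.88) = 1/1330.8 = 0.0007514
[CO3²⁻] = α₂ × DIC = 0.0007514 × 2.46 = 0.001849 mmol/L = 1.849 μmol/L
Ksp = 10^(−8.26) = 5.495×10^-9
Ω = [Ca²⁺][CO3²⁻]/Ksp = (2.45×10^-3)(1.849×10^-6) / 5.495×10^-9 = 0.824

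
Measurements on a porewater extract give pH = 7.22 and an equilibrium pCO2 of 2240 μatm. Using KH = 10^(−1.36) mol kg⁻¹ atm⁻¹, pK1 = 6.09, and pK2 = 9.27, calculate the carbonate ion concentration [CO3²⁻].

[CO3²⁻] = 11.8 μmol/kg

[CO2*] = KH · pCO2 = 10^(−1.36) × 2240×10^-6 = 9.778×10^-5 mol/kg
α₀ = 1/(1 + K1/[H⁺] + K1K2/[H⁺]²) = 1/(1 + 10^+1.13 + 10^-0.92) = 0.06845
DIC = [CO2*]/α₀ = 9.778×10^-5 / 0.06845 = 1.429 mmol/kg
[CO3²⁻] = α₂·DIC; α₂ = 0.008229, so [CO3²⁻] = 0.008229 × 1.429 = 0.0118 mmol/kg = 11.8 μmol/kg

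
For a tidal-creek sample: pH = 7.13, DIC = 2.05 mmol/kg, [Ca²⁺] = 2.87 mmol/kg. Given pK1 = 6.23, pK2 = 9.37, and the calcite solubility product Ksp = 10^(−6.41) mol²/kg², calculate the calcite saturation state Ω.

α₂ = 1 / (1 + [H⁺]/K2 + [H⁺]²/(K1K2)) = 1 / (1 + 10^+2.24 + 10^+1.34)
   = 1 / (1 + 173.78 + 21.878) = 1/196.66 = 0.005085
[CO3²⁻] = α₂ × DIC = 0.005085 × 2.05 = 0.01042 mmol/kg = 10.42 μmol/kg
Ksp = 10^(−6.41) = 3.890×10^-7
Ω = [Ca²⁺][CO3²⁻]/Ksp = (2.87×10^-3)(1.042×10^-5) / 3.890×10^-7 = 0.0769

Ω = 0.0769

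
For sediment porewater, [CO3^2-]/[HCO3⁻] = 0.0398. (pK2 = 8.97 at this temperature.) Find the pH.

pH = 7.57

From K2 = [H⁺][CO3^2-]/[HCO3⁻]:  pH = pK2 + log₁₀([CO3^2-]/[HCO3⁻])
log₁₀(0.0398) = -1.400
pH = 8.97 + (-1.400) = 7.57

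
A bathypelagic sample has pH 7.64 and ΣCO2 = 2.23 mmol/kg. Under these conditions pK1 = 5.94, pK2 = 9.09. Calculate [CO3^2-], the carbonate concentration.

α₂ = 1 / (1 + [H⁺]/K2 + [H⁺]²/(K1K2)) = 1 / (1 + 10^+1.45 + 10^-0.25)
   = 1 / (1 + 28.184 + 0.56234) = 1/29.746 = 0.03362
[CO3²⁻] = α₂ × DIC = 0.03362 × 2.23 = 0.0750 mmol/kg

[CO3²⁻] = 0.0750 mmol/kg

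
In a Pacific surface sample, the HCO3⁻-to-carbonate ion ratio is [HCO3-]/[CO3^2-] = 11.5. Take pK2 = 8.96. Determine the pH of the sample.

pH = 7.90

From K2 = [H⁺][CO3^2-]/[HCO3-]:  pH = pK2 − log₁₀([HCO3-]/[CO3^2-])
log₁₀(11.5) = +1.061
pH = 8.96 − (+1.061) = 7.90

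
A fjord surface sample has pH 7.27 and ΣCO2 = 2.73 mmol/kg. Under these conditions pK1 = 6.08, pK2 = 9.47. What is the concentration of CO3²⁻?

[CO3²⁻] = 16.1 μmol/kg

α₂ = 1 / (1 + [H⁺]/K2 + [H⁺]²/(K1K2)) = 1 / (1 + 10^+2.20 + 10^+1.01)
   = 1 / (1 + 158.49 + 10.233) = 1/169.72 = 0.005892
[CO3²⁻] = α₂ × DIC = 0.005892 × 2.73 = 0.0161 mmol/kg = 16.1 μmol/kg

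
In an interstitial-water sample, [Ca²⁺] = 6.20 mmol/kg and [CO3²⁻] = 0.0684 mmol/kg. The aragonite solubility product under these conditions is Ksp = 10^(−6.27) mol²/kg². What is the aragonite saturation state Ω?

Ω = 0.790

Ksp = 10^(−6.27) = 5.370×10^-7
Ω = [Ca²⁺][CO3²⁻]/Ksp = (6.20×10^-3)(0.0684×10^-3) / 5.370×10^-7 = 0.790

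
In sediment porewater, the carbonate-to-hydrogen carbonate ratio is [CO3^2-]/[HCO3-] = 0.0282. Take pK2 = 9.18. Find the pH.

From K2 = [H⁺][CO3^2-]/[HCO3-]:  pH = pK2 + log₁₀([CO3^2-]/[HCO3-])
log₁₀(0.0282) = -1.550
pH = 9.18 + (-1.550) = 7.63

pH = 7.63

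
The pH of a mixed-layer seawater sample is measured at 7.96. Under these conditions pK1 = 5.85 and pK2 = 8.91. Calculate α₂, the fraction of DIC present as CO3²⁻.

α₂ = 0.100

α₂ = 1 / (1 + [H⁺]/K2 + [H⁺]²/(K1K2)) = 1 / (1 + 10^+0.95 + 10^-1.16)
   = 1 / (1 + 8.9125 + 0.069183) = 1/9.9817 = 0.1002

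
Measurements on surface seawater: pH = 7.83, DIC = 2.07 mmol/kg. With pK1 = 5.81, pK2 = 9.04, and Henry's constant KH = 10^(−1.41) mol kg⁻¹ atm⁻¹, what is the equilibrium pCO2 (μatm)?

α₀ = 1 / (1 + K1/[H⁺] + K1K2/[H⁺]²) = 1 / (1 + 10^+2.02 + 10^+0.81)
   = 1 / (1 + 104.71 + 6.4565) = 1/112.17 = 0.008915
[CO2*] = α₀ × DIC = 0.008915 × 2.07 = 0.01845 mmol/kg = 18.45 μmol/kg
pCO2 = [CO2*]/KH = 1.845×10^-5 / 3.890×10^-2 = 474 μatm

pCO2 = 474 μatm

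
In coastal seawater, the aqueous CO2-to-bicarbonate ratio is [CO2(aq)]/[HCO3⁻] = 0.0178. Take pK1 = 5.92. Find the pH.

From K1 = [H⁺][HCO3⁻]/[CO2(aq)]:  pH = pK1 − log₁₀([CO2(aq)]/[HCO3⁻])
log₁₀(0.0178) = -1.750
pH = 5.92 − (-1.750) = 7.67

pH = 7.67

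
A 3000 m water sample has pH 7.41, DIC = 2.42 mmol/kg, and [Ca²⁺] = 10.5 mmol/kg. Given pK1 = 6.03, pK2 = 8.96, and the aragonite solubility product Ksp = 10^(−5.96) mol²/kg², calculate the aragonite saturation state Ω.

Ω = 0.610

α₂ = 1 / (1 + [H⁺]/K2 + [H⁺]²/(K1K2)) = 1 / (1 + 10^+1.55 + 10^+0.17)
   = 1 / (1 + 35.481 + 1.4791) = 1/37.960 = 0.02634
[CO3²⁻] = α₂ × DIC = 0.02634 × 2.42 = 0.06375 mmol/kg
Ksp = 10^(−5.96) = 1.096×10^-6
Ω = [Ca²⁺][CO3²⁻]/Ksp = (10.5×10^-3)(6.375×10^-5) / 1.096×10^-6 = 0.610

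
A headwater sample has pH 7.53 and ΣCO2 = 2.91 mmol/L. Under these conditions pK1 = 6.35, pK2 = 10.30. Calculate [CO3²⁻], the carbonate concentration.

α₂ = 1 / (1 + [H⁺]/K2 + [H⁺]²/(K1K2)) = 1 / (1 + 10^+2.77 + 10^+1.59)
   = 1 / (1 + 588.84 + 38.905) = 1/628.75 = 0.001590
[CO3²⁻] = α₂ × DIC = 0.001590 × 2.91 = 0.00463 mmol/L = 4.63 μmol/L

[CO3²⁻] = 4.63 μmol/L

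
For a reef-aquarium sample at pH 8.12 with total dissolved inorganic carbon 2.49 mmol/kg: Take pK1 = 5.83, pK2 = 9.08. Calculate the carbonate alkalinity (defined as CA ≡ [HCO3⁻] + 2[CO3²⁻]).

CA = [HCO3⁻] + 2[CO3²⁻] = (α₁ + 2α₂)·DIC
At pH 8.12: [H⁺]/K1 = 10^-2.29 = 0.0051286, K2/[H⁺] = 10^-0.96 = 0.10965
α₁ = 1/(1 + 0.0051286 + 0.10965) = 1/1.1148 = 0.8970; α₂ = α₁·K2/[H⁺] = 0.09836
α₁ + 2α₂ = 1.0938
CA = 1.0938 × 2.49 = 2.72 mmol/kg

CA = 2.72 mmol/kg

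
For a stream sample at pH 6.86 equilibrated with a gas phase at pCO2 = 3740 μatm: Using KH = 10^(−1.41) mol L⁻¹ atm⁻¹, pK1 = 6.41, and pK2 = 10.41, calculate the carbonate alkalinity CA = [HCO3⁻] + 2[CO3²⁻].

[CO2*] = KH · pCO2 = 10^(−1.41) × 3740×10^-6 = 1.455×10^-4 mol/L
α₀ = 1/(1 + K1/[H⁺] + K1K2/[H⁺]²) = 1/(1 + 10^+0.45 + 10^-3.10) = 0.2618
DIC = [CO2*]/α₀ = 1.455×10^-4 / 0.2618 = 0.5557 mmol/L
CA = (α₁ + 2α₂)·DIC = (0.7380 + 2×0.0002080) × 0.5557 = 0.410 mmol/L

CA = 0.410 mmol/L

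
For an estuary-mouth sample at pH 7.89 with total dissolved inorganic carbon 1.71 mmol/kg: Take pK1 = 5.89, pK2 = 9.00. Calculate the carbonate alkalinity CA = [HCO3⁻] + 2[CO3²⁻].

CA = [HCO3⁻] + 2[CO3²⁻] = (α₁ + 2α₂)·DIC
At pH 7.89: [H⁺]/K1 = 10^-2.00 = 0.010000, K2/[H⁺] = 10^-1.11 = 0.077625
α₁ = 1/(1 + 0.010000 + 0.077625) = 1/1.0876 = 0.9194; α₂ = α₁·K2/[H⁺] = 0.07137
α₁ + 2α₂ = 1.0622
CA = 1.0622 × 1.71 = 1.82 mmol/kg

CA = 1.82 mmol/kg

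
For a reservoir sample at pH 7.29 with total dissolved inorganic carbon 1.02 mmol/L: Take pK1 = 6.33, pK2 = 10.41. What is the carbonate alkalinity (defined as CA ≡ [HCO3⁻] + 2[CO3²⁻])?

CA = [HCO3⁻] + 2[CO3²⁻] = (α₁ + 2α₂)·DIC
At pH 7.29: [H⁺]/K1 = 10^-0.96 = 0.10965, K2/[H⁺] = 10^-3.12 = 0.00075858
α₁ = 1/(1 + 0.10965 + 0.00075858) = 1/1.1104 = 0.9006; α₂ = α₁·K2/[H⁺] = 0.0006832
α₁ + 2α₂ = 0.9019
CA = 0.9019 × 1.02 = 0.920 mmol/L

CA = 0.920 mmol/L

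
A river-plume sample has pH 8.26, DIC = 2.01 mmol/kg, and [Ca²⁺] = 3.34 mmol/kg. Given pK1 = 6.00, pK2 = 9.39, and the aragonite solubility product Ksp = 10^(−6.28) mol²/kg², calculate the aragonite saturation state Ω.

α₂ = 1 / (1 + [H⁺]/K2 + [H⁺]²/(K1K2)) = 1 / (1 + 10^+1.13 + 10^-1.13)
   = 1 / (1 + 13.490 + 0.074131) = 1/14.564 = 0.06866
[CO3²⁻] = α₂ × DIC = 0.06866 × 2.01 = 0.1380 mmol/kg
Ksp = 10^(−6.28) = 5.248×10^-7
Ω = [Ca²⁺][CO3²⁻]/Ksp = (3.34×10^-3)(1.380×10^-4) / 5.248×10^-7 = 0.878

Ω = 0.878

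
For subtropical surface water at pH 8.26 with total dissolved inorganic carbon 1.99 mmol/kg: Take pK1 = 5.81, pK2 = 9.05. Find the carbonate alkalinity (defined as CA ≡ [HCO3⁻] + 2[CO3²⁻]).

CA = [HCO3⁻] + 2[CO3²⁻] = (α₁ + 2α₂)·DIC
At pH 8.26: [H⁺]/K1 = 10^-2.45 = 0.0035481, K2/[H⁺] = 10^-0.79 = 0.16218
α₁ = 1/(1 + 0.0035481 + 0.16218) = 1/1.1657 = 0.8578; α₂ = α₁·K2/[H⁺] = 0.1391
α₁ + 2α₂ = 1.1361
CA = 1.1361 × 1.99 = 2.26 mmol/kg

CA = 2.26 mmol/kg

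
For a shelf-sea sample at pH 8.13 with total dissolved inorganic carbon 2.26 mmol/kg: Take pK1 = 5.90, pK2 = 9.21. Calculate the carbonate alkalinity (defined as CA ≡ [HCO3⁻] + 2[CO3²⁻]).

CA = [HCO3⁻] + 2[CO3²⁻] = (α₁ + 2α₂)·DIC
At pH 8.13: [H⁺]/K1 = 10^-2.23 = 0.0058884, K2/[H⁺] = 10^-1.08 = 0.083176
α₁ = 1/(1 + 0.0058884 + 0.083176) = 1/1.0891 = 0.9182; α₂ = α₁·K2/[H⁺] = 0.07637
α₁ + 2α₂ = 1.0710
CA = 1.0710 × 2.26 = 2.42 mmol/kg

CA = 2.42 mmol/kg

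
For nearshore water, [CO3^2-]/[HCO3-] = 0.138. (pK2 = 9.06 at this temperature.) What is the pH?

pH = 8.20

From K2 = [H⁺][CO3^2-]/[HCO3-]:  pH = pK2 + log₁₀([CO3^2-]/[HCO3-])
log₁₀(0.138) = -0.860
pH = 9.06 + (-0.860) = 8.20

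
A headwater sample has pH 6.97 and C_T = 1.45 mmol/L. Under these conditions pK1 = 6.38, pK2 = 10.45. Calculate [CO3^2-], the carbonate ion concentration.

[CO3²⁻] = 0.382 μmol/L

α₂ = 1 / (1 + [H⁺]/K2 + [H⁺]²/(K1K2)) = 1 / (1 + 10^+3.48 + 10^+2.89)
   = 1 / (1 + 3020.0 + 776.25) = 1/3797.2 = 0.0002634
[CO3²⁻] = α₂ × DIC = 0.0002634 × 1.45 = 0.000382 mmol/L = 0.382 μmol/L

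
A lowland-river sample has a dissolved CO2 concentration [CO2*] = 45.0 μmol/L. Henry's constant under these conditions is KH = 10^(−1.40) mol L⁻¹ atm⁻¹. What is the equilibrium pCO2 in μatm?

pCO2 = 1130 μatm

KH = 10^(−1.40) = 3.981×10^-2 mol L⁻¹ atm⁻¹
pCO2 = [CO2*]/KH = 45.0×10^-6 / 3.981×10^-2 = 1.13×10^-3 atm = 1130 μatm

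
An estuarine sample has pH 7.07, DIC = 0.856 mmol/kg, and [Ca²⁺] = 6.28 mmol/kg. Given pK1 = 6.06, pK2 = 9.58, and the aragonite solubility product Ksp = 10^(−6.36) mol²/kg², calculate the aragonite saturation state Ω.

Ω = 0.0346

α₂ = 1 / (1 + [H⁺]/K2 + [H⁺]²/(K1K2)) = 1 / (1 + 10^+2.51 + 10^+1.50)
   = 1 / (1 + 323.59 + 31.623) = 1/356.22 = 0.002807
[CO3²⁻] = α₂ × DIC = 0.002807 × 0.856 = 0.002403 mmol/kg = 2.403 μmol/kg
Ksp = 10^(−6.36) = 4.365×10^-7
Ω = [Ca²⁺][CO3²⁻]/Ksp = (6.28×10^-3)(2.403×10^-6) / 4.365×10^-7 = 0.0346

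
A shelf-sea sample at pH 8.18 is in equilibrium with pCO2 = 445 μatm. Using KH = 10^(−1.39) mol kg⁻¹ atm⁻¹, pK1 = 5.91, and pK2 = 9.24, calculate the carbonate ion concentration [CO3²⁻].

[CO2*] = KH · pCO2 = 10^(−1.39) × 445×10^-6 = 1.813×10^-5 mol/kg
α₀ = 1/(1 + K1/[H⁺] + K1K2/[H⁺]²) = 1/(1 + 10^+2.27 + 10^+1.21) = 0.004916
DIC = [CO2*]/α₀ = 1.813×10^-5 / 0.004916 = 3.688 mmol/kg
[CO3²⁻] = α₂·DIC; α₂ = 0.07972, so [CO3²⁻] = 0.07972 × 3.688 = 0.294 mmol/kg

[CO3²⁻] = 0.294 mmol/kg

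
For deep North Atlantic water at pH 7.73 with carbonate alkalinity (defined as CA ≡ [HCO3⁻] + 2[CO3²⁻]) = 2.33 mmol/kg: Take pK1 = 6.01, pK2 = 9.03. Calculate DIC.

DIC = 2.26 mmol/kg

CA = [HCO3⁻] + 2[CO3²⁻] = (α₁ + 2α₂)·DIC
At pH 7.73: [H⁺]/K1 = 10^-1.72 = 0.019055, K2/[H⁺] = 10^-1.30 = 0.050119
α₁ = 1/(1 + 0.019055 + 0.050119) = 1/1.0692 = 0.9353; α₂ = α₁·K2/[H⁺] = 0.04688
α₁ + 2α₂ = 1.0291
DIC = CA / (α₁ + 2α₂) = 2.33 / 1.0291 = 2.26 mmol/kg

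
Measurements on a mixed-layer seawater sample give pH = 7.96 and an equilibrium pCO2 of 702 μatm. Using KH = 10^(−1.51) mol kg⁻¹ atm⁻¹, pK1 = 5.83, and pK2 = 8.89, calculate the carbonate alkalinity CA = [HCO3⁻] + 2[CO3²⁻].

[CO2*] = KH · pCO2 = 10^(−1.51) × 702×10^-6 = 2.169×10^-5 mol/kg
α₀ = 1/(1 + K1/[H⁺] + K1K2/[H⁺]²) = 1/(1 + 10^+2.13 + 10^+1.20) = 0.006590
DIC = [CO2*]/α₀ = 2.169×10^-5 / 0.006590 = 3.292 mmol/kg
CA = (α₁ + 2α₂)·DIC = (0.8890 + 2×0.1044) × 3.292 = 3.61 mmol/kg

CA = 3.61 mmol/kg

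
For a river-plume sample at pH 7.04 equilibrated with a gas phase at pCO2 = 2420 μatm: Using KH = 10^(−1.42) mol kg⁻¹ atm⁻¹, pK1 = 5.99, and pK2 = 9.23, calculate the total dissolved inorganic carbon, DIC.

[CO2*] = KH · pCO2 = 10^(−1.42) × 2420×10^-6 = 9.201×10^-5 mol/kg
α₀ = 1/(1 + K1/[H⁺] + K1K2/[H⁺]²) = 1/(1 + 10^+1.05 + 10^-1.14) = 0.08135
DIC = [CO2*]/α₀ = 9.201×10^-5 / 0.08135 = 1.13 mmol/kg

DIC = 1.13 mmol/kg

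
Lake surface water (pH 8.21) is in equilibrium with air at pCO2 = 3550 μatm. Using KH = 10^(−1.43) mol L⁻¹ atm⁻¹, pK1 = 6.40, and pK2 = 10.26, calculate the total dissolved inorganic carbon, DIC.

DIC = 8.72 mmol/L

[CO2*] = KH · pCO2 = 10^(−1.43) × 3550×10^-6 = 1.319×10^-4 mol/L
α₀ = 1/(1 + K1/[H⁺] + K1K2/[H⁺]²) = 1/(1 + 10^+1.81 + 10^-0.24) = 0.01512
DIC = [CO2*]/α₀ = 1.319×10^-4 / 0.01512 = 8.72 mmol/L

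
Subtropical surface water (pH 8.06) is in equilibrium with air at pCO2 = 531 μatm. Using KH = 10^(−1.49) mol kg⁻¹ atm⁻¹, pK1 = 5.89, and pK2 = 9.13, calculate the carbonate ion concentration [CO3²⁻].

[CO3²⁻] = 0.216 mmol/kg

[CO2*] = KH · pCO2 = 10^(−1.49) × 531×10^-6 = 1.718×10^-5 mol/kg
α₀ = 1/(1 + K1/[H⁺] + K1K2/[H⁺]²) = 1/(1 + 10^+2.17 + 10^+1.10) = 0.006192
DIC = [CO2*]/α₀ = 1.718×10^-5 / 0.006192 = 2.775 mmol/kg
[CO3²⁻] = α₂·DIC; α₂ = 0.07795, so [CO3²⁻] = 0.07795 × 2.775 = 0.216 mmol/kg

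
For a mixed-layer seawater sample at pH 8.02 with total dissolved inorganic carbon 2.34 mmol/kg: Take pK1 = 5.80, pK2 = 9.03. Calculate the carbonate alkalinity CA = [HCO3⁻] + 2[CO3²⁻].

CA = 2.53 mmol/kg

CA = [HCO3⁻] + 2[CO3²⁻] = (α₁ + 2α₂)·DIC
At pH 8.02: [H⁺]/K1 = 10^-2.22 = 0.0060256, K2/[H⁺] = 10^-1.01 = 0.097724
α₁ = 1/(1 + 0.0060256 + 0.097724) = 1/1.1037 = 0.9060; α₂ = α₁·K2/[H⁺] = 0.08854
α₁ + 2α₂ = 1.0831
CA = 1.0831 × 2.34 = 2.53 mmol/kg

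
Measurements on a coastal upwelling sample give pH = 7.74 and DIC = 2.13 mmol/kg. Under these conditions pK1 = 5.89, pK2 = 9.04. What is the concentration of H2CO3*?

[CO2*] = 0.0283 mmol/kg

α₀ = 1 / (1 + K1/[H⁺] + K1K2/[H⁺]²) = 1 / (1 + 10^+1.85 + 10^+0.55)
   = 1 / (1 + 70.795 + 3.5481) = 1/75.343 = 0.01327
[CO2*] = α₀ × DIC = 0.01327 × 2.13 = 0.0283 mmol/kg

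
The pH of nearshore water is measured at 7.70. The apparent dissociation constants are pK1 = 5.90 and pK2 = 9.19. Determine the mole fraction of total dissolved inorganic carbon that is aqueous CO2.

α₀ = 1 / (1 + K1/[H⁺] + K1K2/[H⁺]²) = 1 / (1 + 10^+1.80 + 10^+0.31)
   = 1 / (1 + 63.096 + 2.0417) = 1/66.137 = 0.01512

α₀ = 0.0151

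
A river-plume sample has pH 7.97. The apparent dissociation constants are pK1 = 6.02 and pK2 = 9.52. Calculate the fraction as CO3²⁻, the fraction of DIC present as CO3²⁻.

α₂ = 1 / (1 + [H⁺]/K2 + [H⁺]²/(K1K2)) = 1 / (1 + 10^+1.55 + 10^-0.40)
   = 1 / (1 + 35.481 + 0.39811) = 1/36.879 = 0.02712

α₂ = 0.0271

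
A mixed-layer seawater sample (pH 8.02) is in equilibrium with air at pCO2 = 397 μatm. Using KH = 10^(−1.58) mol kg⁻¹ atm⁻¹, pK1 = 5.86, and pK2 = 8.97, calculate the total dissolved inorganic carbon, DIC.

DIC = 1.69 mmol/kg

[CO2*] = KH · pCO2 = 10^(−1.58) × 397×10^-6 = 1.044×10^-5 mol/kg
α₀ = 1/(1 + K1/[H⁺] + K1K2/[H⁺]²) = 1/(1 + 10^+2.16 + 10^+1.21) = 0.006182
DIC = [CO2*]/α₀ = 1.044×10^-5 / 0.006182 = 1.69 mmol/kg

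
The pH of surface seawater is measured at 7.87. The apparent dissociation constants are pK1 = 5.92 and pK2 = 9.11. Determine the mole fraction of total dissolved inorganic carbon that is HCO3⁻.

α₁ = 0.936

α₁ = 1 / (1 + [H⁺]/K1 + K2/[H⁺]) = 1 / (1 + 10^-1.95 + 10^-1.24)
   = 1 / (1 + 0.011220 + 0.057544) = 1/1.0688 = 0.9357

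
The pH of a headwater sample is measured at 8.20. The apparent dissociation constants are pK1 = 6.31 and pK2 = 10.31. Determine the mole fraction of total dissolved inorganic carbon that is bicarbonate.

α₁ = 0.980

α₁ = 1 / (1 + [H⁺]/K1 + K2/[H⁺]) = 1 / (1 + 10^-1.89 + 10^-2.11)
   = 1 / (1 + 0.012882 + 0.0077625) = 1/1.0206 = 0.9798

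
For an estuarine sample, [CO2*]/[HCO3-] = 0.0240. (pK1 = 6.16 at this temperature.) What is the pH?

pH = 7.78

From K1 = [H⁺][HCO3-]/[CO2*]:  pH = pK1 − log₁₀([CO2*]/[HCO3-])
log₁₀(0.0240) = -1.620
pH = 6.16 − (-1.620) = 7.78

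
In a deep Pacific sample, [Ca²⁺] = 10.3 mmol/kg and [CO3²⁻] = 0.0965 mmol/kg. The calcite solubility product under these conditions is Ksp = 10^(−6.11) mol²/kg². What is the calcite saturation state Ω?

Ω = 1.28

Ksp = 10^(−6.11) = 7.762×10^-7
Ω = [Ca²⁺][CO3²⁻]/Ksp = (10.3×10^-3)(0.0965×10^-3) / 7.762×10^-7 = 1.28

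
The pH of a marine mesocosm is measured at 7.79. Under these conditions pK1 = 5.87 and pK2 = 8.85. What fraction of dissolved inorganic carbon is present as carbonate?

α₂ = 1 / (1 + [H⁺]/K2 + [H⁺]²/(K1K2)) = 1 / (1 + 10^+1.06 + 10^-0.86)
   = 1 / (1 + 11.482 + 0.13804) = 1/12.620 = 0.07924

α₂ = 0.0792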